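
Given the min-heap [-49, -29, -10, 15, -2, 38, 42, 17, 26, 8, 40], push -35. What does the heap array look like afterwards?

[-49, -29, -35, 15, -2, -10, 42, 17, 26, 8, 40, 38]

append -35 at index 11 → [-49, -29, -10, 15, -2, 38, 42, 17, 26, 8, 40, -35]
-35 < parent 38 at index 5, swap → [-49, -29, -10, 15, -2, -35, 42, 17, 26, 8, 40, 38]
-35 < parent -10 at index 2, swap → [-49, -29, -35, 15, -2, -10, 42, 17, 26, 8, 40, 38]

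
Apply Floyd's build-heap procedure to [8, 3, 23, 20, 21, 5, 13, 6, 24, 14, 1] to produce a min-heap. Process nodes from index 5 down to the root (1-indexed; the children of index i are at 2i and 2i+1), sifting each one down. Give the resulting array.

sift down from index 5:
  21 vs smaller child 1 at index 11, swap → [8, 3, 23, 20, 1, 5, 13, 6, 24, 14, 21]
sift down from index 4:
  20 vs smaller child 6 at index 8, swap → [8, 3, 23, 6, 1, 5, 13, 20, 24, 14, 21]
sift down from index 3:
  23 vs smaller child 5 at index 6, swap → [8, 3, 5, 6, 1, 23, 13, 20, 24, 14, 21]
sift down from index 2:
  3 vs smaller child 1 at index 5, swap → [8, 1, 5, 6, 3, 23, 13, 20, 24, 14, 21]
sift down from index 1:
  8 vs smaller child 1 at index 2, swap → [1, 8, 5, 6, 3, 23, 13, 20, 24, 14, 21]
  8 vs smaller child 3 at index 5, swap → [1, 3, 5, 6, 8, 23, 13, 20, 24, 14, 21]

[1, 3, 5, 6, 8, 23, 13, 20, 24, 14, 21]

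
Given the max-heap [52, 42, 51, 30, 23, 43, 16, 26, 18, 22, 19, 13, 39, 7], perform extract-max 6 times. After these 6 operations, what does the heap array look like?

[26, 23, 19, 22, 18, 13, 16, 7]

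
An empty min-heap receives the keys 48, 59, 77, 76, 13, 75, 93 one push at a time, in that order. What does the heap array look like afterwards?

[13, 48, 75, 76, 59, 77, 93]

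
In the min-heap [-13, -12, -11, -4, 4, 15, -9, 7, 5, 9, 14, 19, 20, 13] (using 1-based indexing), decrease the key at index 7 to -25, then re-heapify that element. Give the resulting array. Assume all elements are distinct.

[-25, -12, -13, -4, 4, 15, -11, 7, 5, 9, 14, 19, 20, 13]

set index 7 from -9 to -25 → [-13, -12, -11, -4, 4, 15, -25, 7, 5, 9, 14, 19, 20, 13]
-25 < parent -11 at index 3, swap → [-13, -12, -25, -4, 4, 15, -11, 7, 5, 9, 14, 19, 20, 13]
-25 < parent -13 at index 1, swap → [-25, -12, -13, -4, 4, 15, -11, 7, 5, 9, 14, 19, 20, 13]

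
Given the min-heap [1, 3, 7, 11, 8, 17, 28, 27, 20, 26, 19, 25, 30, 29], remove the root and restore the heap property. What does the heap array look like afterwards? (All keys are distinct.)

[3, 8, 7, 11, 19, 17, 28, 27, 20, 26, 29, 25, 30]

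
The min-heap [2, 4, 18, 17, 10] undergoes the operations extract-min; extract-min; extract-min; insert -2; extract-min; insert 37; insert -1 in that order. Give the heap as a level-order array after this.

[-1, 17, 37, 18]

extract-min → returns 2:
  remove root 2; move last element 10 to root → [10, 4, 18, 17]
  10 vs smaller child 4 at index 1, swap → [4, 10, 18, 17]
extract-min → returns 4:
  remove root 4; move last element 17 to root → [17, 10, 18]
  17 vs smaller child 10 at index 1, swap → [10, 17, 18]
extract-min → returns 10:
  remove root 10; move last element 18 to root → [18, 17]
  18 vs only child 17 at index 1, swap → [17, 18]
insert -2:
  append -2 at index 2 → [17, 18, -2]
  -2 < parent 17 at index 0, swap → [-2, 18, 17]
extract-min → returns -2:
  remove root -2; move last element 17 to root → [17, 18] (no swap needed)
insert 37:
  append 37 at index 2 → [17, 18, 37] (no swap needed)
insert -1:
  append -1 at index 3 → [17, 18, 37, -1]
  -1 < parent 18 at index 1, swap → [17, -1, 37, 18]
  -1 < parent 17 at index 0, swap → [-1, 17, 37, 18]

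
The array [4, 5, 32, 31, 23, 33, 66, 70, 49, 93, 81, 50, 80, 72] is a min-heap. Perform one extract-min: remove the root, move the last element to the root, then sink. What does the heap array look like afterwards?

[5, 23, 32, 31, 72, 33, 66, 70, 49, 93, 81, 50, 80]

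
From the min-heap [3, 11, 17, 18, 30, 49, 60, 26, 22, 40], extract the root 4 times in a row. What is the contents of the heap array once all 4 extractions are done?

extract-min #1 returns 3:
  remove root 3; move last element 40 to root → [40, 11, 17, 18, 30, 49, 60, 26, 22]
  40 vs smaller child 11 at index 1, swap → [11, 40, 17, 18, 30, 49, 60, 26, 22]
  40 vs smaller child 18 at index 3, swap → [11, 18, 17, 40, 30, 49, 60, 26, 22]
  40 vs smaller child 22 at index 8, swap → [11, 18, 17, 22, 30, 49, 60, 26, 40]
extract-min #2 returns 11:
  remove root 11; move last element 40 to root → [40, 18, 17, 22, 30, 49, 60, 26]
  40 vs smaller child 17 at index 2, swap → [17, 18, 40, 22, 30, 49, 60, 26]
extract-min #3 returns 17:
  remove root 17; move last element 26 to root → [26, 18, 40, 22, 30, 49, 60]
  26 vs smaller child 18 at index 1, swap → [18, 26, 40, 22, 30, 49, 60]
  26 vs smaller child 22 at index 3, swap → [18, 22, 40, 26, 30, 49, 60]
extract-min #4 returns 18:
  remove root 18; move last element 60 to root → [60, 22, 40, 26, 30, 49]
  60 vs smaller child 22 at index 1, swap → [22, 60, 40, 26, 30, 49]
  60 vs smaller child 26 at index 3, swap → [22, 26, 40, 60, 30, 49]

[22, 26, 40, 60, 30, 49]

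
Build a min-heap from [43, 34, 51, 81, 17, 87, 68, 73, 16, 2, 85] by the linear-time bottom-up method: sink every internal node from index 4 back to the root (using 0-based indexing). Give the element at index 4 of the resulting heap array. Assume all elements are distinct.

sift down from index 4:
  17 vs smaller child 2 at index 9, swap → [43, 34, 51, 81, 2, 87, 68, 73, 16, 17, 85]
sift down from index 3:
  81 vs smaller child 16 at index 8, swap → [43, 34, 51, 16, 2, 87, 68, 73, 81, 17, 85]
sift down from index 2: already satisfies heap property
sift down from index 1:
  34 vs smaller child 2 at index 4, swap → [43, 2, 51, 16, 34, 87, 68, 73, 81, 17, 85]
  34 vs smaller child 17 at index 9, swap → [43, 2, 51, 16, 17, 87, 68, 73, 81, 34, 85]
sift down from index 0:
  43 vs smaller child 2 at index 1, swap → [2, 43, 51, 16, 17, 87, 68, 73, 81, 34, 85]
  43 vs smaller child 16 at index 3, swap → [2, 16, 51, 43, 17, 87, 68, 73, 81, 34, 85]
resulting array: [2, 16, 51, 43, 17, 87, 68, 73, 81, 34, 85]

17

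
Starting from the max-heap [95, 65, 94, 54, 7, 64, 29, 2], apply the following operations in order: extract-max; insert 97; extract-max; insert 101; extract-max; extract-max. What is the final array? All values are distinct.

extract-max → returns 95:
  remove root 95; move last element 2 to root → [2, 65, 94, 54, 7, 64, 29]
  2 vs larger child 94 at index 2, swap → [94, 65, 2, 54, 7, 64, 29]
  2 vs larger child 64 at index 5, swap → [94, 65, 64, 54, 7, 2, 29]
insert 97:
  append 97 at index 7 → [94, 65, 64, 54, 7, 2, 29, 97]
  97 > parent 54 at index 3, swap → [94, 65, 64, 97, 7, 2, 29, 54]
  97 > parent 65 at index 1, swap → [94, 97, 64, 65, 7, 2, 29, 54]
  97 > parent 94 at index 0, swap → [97, 94, 64, 65, 7, 2, 29, 54]
extract-max → returns 97:
  remove root 97; move last element 54 to root → [54, 94, 64, 65, 7, 2, 29]
  54 vs larger child 94 at index 1, swap → [94, 54, 64, 65, 7, 2, 29]
  54 vs larger child 65 at index 3, swap → [94, 65, 64, 54, 7, 2, 29]
insert 101:
  append 101 at index 7 → [94, 65, 64, 54, 7, 2, 29, 101]
  101 > parent 54 at index 3, swap → [94, 65, 64, 101, 7, 2, 29, 54]
  101 > parent 65 at index 1, swap → [94, 101, 64, 65, 7, 2, 29, 54]
  101 > parent 94 at index 0, swap → [101, 94, 64, 65, 7, 2, 29, 54]
extract-max → returns 101:
  remove root 101; move last element 54 to root → [54, 94, 64, 65, 7, 2, 29]
  54 vs larger child 94 at index 1, swap → [94, 54, 64, 65, 7, 2, 29]
  54 vs larger child 65 at index 3, swap → [94, 65, 64, 54, 7, 2, 29]
extract-max → returns 94:
  remove root 94; move last element 29 to root → [29, 65, 64, 54, 7, 2]
  29 vs larger child 65 at index 1, swap → [65, 29, 64, 54, 7, 2]
  29 vs larger child 54 at index 3, swap → [65, 54, 64, 29, 7, 2]

[65, 54, 64, 29, 7, 2]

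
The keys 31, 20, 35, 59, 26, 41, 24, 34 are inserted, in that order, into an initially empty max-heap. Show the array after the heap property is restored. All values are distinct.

[59, 35, 41, 34, 26, 31, 24, 20]

Insert 31:
  append 31 at index 0 → [31] (no swap needed)
Insert 20:
  append 20 at index 1 → [31, 20] (no swap needed)
Insert 35:
  append 35 at index 2 → [31, 20, 35]
  35 > parent 31 at index 0, swap → [35, 20, 31]
Insert 59:
  append 59 at index 3 → [35, 20, 31, 59]
  59 > parent 20 at index 1, swap → [35, 59, 31, 20]
  59 > parent 35 at index 0, swap → [59, 35, 31, 20]
Insert 26:
  append 26 at index 4 → [59, 35, 31, 20, 26] (no swap needed)
Insert 41:
  append 41 at index 5 → [59, 35, 31, 20, 26, 41]
  41 > parent 31 at index 2, swap → [59, 35, 41, 20, 26, 31]
Insert 24:
  append 24 at index 6 → [59, 35, 41, 20, 26, 31, 24] (no swap needed)
Insert 34:
  append 34 at index 7 → [59, 35, 41, 20, 26, 31, 24, 34]
  34 > parent 20 at index 3, swap → [59, 35, 41, 34, 26, 31, 24, 20]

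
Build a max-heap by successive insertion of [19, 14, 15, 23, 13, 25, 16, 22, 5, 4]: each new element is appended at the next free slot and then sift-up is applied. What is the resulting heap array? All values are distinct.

Insert 19:
  append 19 at index 0 → [19] (no swap needed)
Insert 14:
  append 14 at index 1 → [19, 14] (no swap needed)
Insert 15:
  append 15 at index 2 → [19, 14, 15] (no swap needed)
Insert 23:
  append 23 at index 3 → [19, 14, 15, 23]
  23 > parent 14 at index 1, swap → [19, 23, 15, 14]
  23 > parent 19 at index 0, swap → [23, 19, 15, 14]
Insert 13:
  append 13 at index 4 → [23, 19, 15, 14, 13] (no swap needed)
Insert 25:
  append 25 at index 5 → [23, 19, 15, 14, 13, 25]
  25 > parent 15 at index 2, swap → [23, 19, 25, 14, 13, 15]
  25 > parent 23 at index 0, swap → [25, 19, 23, 14, 13, 15]
Insert 16:
  append 16 at index 6 → [25, 19, 23, 14, 13, 15, 16] (no swap needed)
Insert 22:
  append 22 at index 7 → [25, 19, 23, 14, 13, 15, 16, 22]
  22 > parent 14 at index 3, swap → [25, 19, 23, 22, 13, 15, 16, 14]
  22 > parent 19 at index 1, swap → [25, 22, 23, 19, 13, 15, 16, 14]
Insert 5:
  append 5 at index 8 → [25, 22, 23, 19, 13, 15, 16, 14, 5] (no swap needed)
Insert 4:
  append 4 at index 9 → [25, 22, 23, 19, 13, 15, 16, 14, 5, 4] (no swap needed)

[25, 22, 23, 19, 13, 15, 16, 14, 5, 4]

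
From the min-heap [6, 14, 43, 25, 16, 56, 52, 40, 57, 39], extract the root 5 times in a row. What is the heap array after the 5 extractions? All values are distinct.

extract-min #1 returns 6:
  remove root 6; move last element 39 to root → [39, 14, 43, 25, 16, 56, 52, 40, 57]
  39 vs smaller child 14 at index 1, swap → [14, 39, 43, 25, 16, 56, 52, 40, 57]
  39 vs smaller child 16 at index 4, swap → [14, 16, 43, 25, 39, 56, 52, 40, 57]
extract-min #2 returns 14:
  remove root 14; move last element 57 to root → [57, 16, 43, 25, 39, 56, 52, 40]
  57 vs smaller child 16 at index 1, swap → [16, 57, 43, 25, 39, 56, 52, 40]
  57 vs smaller child 25 at index 3, swap → [16, 25, 43, 57, 39, 56, 52, 40]
  57 vs only child 40 at index 7, swap → [16, 25, 43, 40, 39, 56, 52, 57]
extract-min #3 returns 16:
  remove root 16; move last element 57 to root → [57, 25, 43, 40, 39, 56, 52]
  57 vs smaller child 25 at index 1, swap → [25, 57, 43, 40, 39, 56, 52]
  57 vs smaller child 39 at index 4, swap → [25, 39, 43, 40, 57, 56, 52]
extract-min #4 returns 25:
  remove root 25; move last element 52 to root → [52, 39, 43, 40, 57, 56]
  52 vs smaller child 39 at index 1, swap → [39, 52, 43, 40, 57, 56]
  52 vs smaller child 40 at index 3, swap → [39, 40, 43, 52, 57, 56]
extract-min #5 returns 39:
  remove root 39; move last element 56 to root → [56, 40, 43, 52, 57]
  56 vs smaller child 40 at index 1, swap → [40, 56, 43, 52, 57]
  56 vs smaller child 52 at index 3, swap → [40, 52, 43, 56, 57]

[40, 52, 43, 56, 57]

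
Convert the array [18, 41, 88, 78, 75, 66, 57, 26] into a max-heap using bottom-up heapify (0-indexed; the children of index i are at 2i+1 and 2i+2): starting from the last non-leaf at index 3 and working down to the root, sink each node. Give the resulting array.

[88, 78, 66, 41, 75, 18, 57, 26]

sift down from index 3: already satisfies heap property
sift down from index 2: already satisfies heap property
sift down from index 1:
  41 vs larger child 78 at index 3, swap → [18, 78, 88, 41, 75, 66, 57, 26]
sift down from index 0:
  18 vs larger child 88 at index 2, swap → [88, 78, 18, 41, 75, 66, 57, 26]
  18 vs larger child 66 at index 5, swap → [88, 78, 66, 41, 75, 18, 57, 26]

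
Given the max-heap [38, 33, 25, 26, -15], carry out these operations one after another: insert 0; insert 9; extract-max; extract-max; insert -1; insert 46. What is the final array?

[46, 9, 26, 0, -15, -1, 25]

insert 0:
  append 0 at index 5 → [38, 33, 25, 26, -15, 0] (no swap needed)
insert 9:
  append 9 at index 6 → [38, 33, 25, 26, -15, 0, 9] (no swap needed)
extract-max → returns 38:
  remove root 38; move last element 9 to root → [9, 33, 25, 26, -15, 0]
  9 vs larger child 33 at index 1, swap → [33, 9, 25, 26, -15, 0]
  9 vs larger child 26 at index 3, swap → [33, 26, 25, 9, -15, 0]
extract-max → returns 33:
  remove root 33; move last element 0 to root → [0, 26, 25, 9, -15]
  0 vs larger child 26 at index 1, swap → [26, 0, 25, 9, -15]
  0 vs larger child 9 at index 3, swap → [26, 9, 25, 0, -15]
insert -1:
  append -1 at index 5 → [26, 9, 25, 0, -15, -1] (no swap needed)
insert 46:
  append 46 at index 6 → [26, 9, 25, 0, -15, -1, 46]
  46 > parent 25 at index 2, swap → [26, 9, 46, 0, -15, -1, 25]
  46 > parent 26 at index 0, swap → [46, 9, 26, 0, -15, -1, 25]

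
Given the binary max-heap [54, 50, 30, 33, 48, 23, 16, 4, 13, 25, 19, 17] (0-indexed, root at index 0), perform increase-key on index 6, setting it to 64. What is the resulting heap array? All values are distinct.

set index 6 from 16 to 64 → [54, 50, 30, 33, 48, 23, 64, 4, 13, 25, 19, 17]
64 > parent 30 at index 2, swap → [54, 50, 64, 33, 48, 23, 30, 4, 13, 25, 19, 17]
64 > parent 54 at index 0, swap → [64, 50, 54, 33, 48, 23, 30, 4, 13, 25, 19, 17]

[64, 50, 54, 33, 48, 23, 30, 4, 13, 25, 19, 17]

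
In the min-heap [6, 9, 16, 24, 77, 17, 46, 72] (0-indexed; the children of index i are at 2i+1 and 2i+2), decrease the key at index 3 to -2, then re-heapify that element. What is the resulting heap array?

[-2, 6, 16, 9, 77, 17, 46, 72]

set index 3 from 24 to -2 → [6, 9, 16, -2, 77, 17, 46, 72]
-2 < parent 9 at index 1, swap → [6, -2, 16, 9, 77, 17, 46, 72]
-2 < parent 6 at index 0, swap → [-2, 6, 16, 9, 77, 17, 46, 72]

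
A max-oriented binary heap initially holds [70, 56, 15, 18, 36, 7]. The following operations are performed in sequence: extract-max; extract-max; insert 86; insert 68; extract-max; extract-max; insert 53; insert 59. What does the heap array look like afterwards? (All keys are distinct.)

extract-max → returns 70:
  remove root 70; move last element 7 to root → [7, 56, 15, 18, 36]
  7 vs larger child 56 at index 1, swap → [56, 7, 15, 18, 36]
  7 vs larger child 36 at index 4, swap → [56, 36, 15, 18, 7]
extract-max → returns 56:
  remove root 56; move last element 7 to root → [7, 36, 15, 18]
  7 vs larger child 36 at index 1, swap → [36, 7, 15, 18]
  7 vs only child 18 at index 3, swap → [36, 18, 15, 7]
insert 86:
  append 86 at index 4 → [36, 18, 15, 7, 86]
  86 > parent 18 at index 1, swap → [36, 86, 15, 7, 18]
  86 > parent 36 at index 0, swap → [86, 36, 15, 7, 18]
insert 68:
  append 68 at index 5 → [86, 36, 15, 7, 18, 68]
  68 > parent 15 at index 2, swap → [86, 36, 68, 7, 18, 15]
extract-max → returns 86:
  remove root 86; move last element 15 to root → [15, 36, 68, 7, 18]
  15 vs larger child 68 at index 2, swap → [68, 36, 15, 7, 18]
extract-max → returns 68:
  remove root 68; move last element 18 to root → [18, 36, 15, 7]
  18 vs larger child 36 at index 1, swap → [36, 18, 15, 7]
insert 53:
  append 53 at index 4 → [36, 18, 15, 7, 53]
  53 > parent 18 at index 1, swap → [36, 53, 15, 7, 18]
  53 > parent 36 at index 0, swap → [53, 36, 15, 7, 18]
insert 59:
  append 59 at index 5 → [53, 36, 15, 7, 18, 59]
  59 > parent 15 at index 2, swap → [53, 36, 59, 7, 18, 15]
  59 > parent 53 at index 0, swap → [59, 36, 53, 7, 18, 15]

[59, 36, 53, 7, 18, 15]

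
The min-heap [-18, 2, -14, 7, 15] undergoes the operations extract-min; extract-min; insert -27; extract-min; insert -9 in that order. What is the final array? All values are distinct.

extract-min → returns -18:
  remove root -18; move last element 15 to root → [15, 2, -14, 7]
  15 vs smaller child -14 at index 2, swap → [-14, 2, 15, 7]
extract-min → returns -14:
  remove root -14; move last element 7 to root → [7, 2, 15]
  7 vs smaller child 2 at index 1, swap → [2, 7, 15]
insert -27:
  append -27 at index 3 → [2, 7, 15, -27]
  -27 < parent 7 at index 1, swap → [2, -27, 15, 7]
  -27 < parent 2 at index 0, swap → [-27, 2, 15, 7]
extract-min → returns -27:
  remove root -27; move last element 7 to root → [7, 2, 15]
  7 vs smaller child 2 at index 1, swap → [2, 7, 15]
insert -9:
  append -9 at index 3 → [2, 7, 15, -9]
  -9 < parent 7 at index 1, swap → [2, -9, 15, 7]
  -9 < parent 2 at index 0, swap → [-9, 2, 15, 7]

[-9, 2, 15, 7]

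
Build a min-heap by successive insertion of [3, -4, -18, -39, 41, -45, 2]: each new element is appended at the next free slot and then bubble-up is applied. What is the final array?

[-45, -18, -39, 3, 41, -4, 2]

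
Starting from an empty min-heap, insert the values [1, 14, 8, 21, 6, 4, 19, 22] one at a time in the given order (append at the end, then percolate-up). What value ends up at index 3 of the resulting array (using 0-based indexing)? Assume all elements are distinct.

21

Insert 1:
  append 1 at index 0 → [1] (no swap needed)
Insert 14:
  append 14 at index 1 → [1, 14] (no swap needed)
Insert 8:
  append 8 at index 2 → [1, 14, 8] (no swap needed)
Insert 21:
  append 21 at index 3 → [1, 14, 8, 21] (no swap needed)
Insert 6:
  append 6 at index 4 → [1, 14, 8, 21, 6]
  6 < parent 14 at index 1, swap → [1, 6, 8, 21, 14]
Insert 4:
  append 4 at index 5 → [1, 6, 8, 21, 14, 4]
  4 < parent 8 at index 2, swap → [1, 6, 4, 21, 14, 8]
Insert 19:
  append 19 at index 6 → [1, 6, 4, 21, 14, 8, 19] (no swap needed)
Insert 22:
  append 22 at index 7 → [1, 6, 4, 21, 14, 8, 19, 22] (no swap needed)
resulting array: [1, 6, 4, 21, 14, 8, 19, 22]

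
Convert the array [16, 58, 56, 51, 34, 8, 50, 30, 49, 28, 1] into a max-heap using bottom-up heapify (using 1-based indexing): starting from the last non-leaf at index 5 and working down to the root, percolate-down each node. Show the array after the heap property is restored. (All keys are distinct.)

sift down from index 5: already satisfies heap property
sift down from index 4: already satisfies heap property
sift down from index 3: already satisfies heap property
sift down from index 2: already satisfies heap property
sift down from index 1:
  16 vs larger child 58 at index 2, swap → [58, 16, 56, 51, 34, 8, 50, 30, 49, 28, 1]
  16 vs larger child 51 at index 4, swap → [58, 51, 56, 16, 34, 8, 50, 30, 49, 28, 1]
  16 vs larger child 49 at index 9, swap → [58, 51, 56, 49, 34, 8, 50, 30, 16, 28, 1]

[58, 51, 56, 49, 34, 8, 50, 30, 16, 28, 1]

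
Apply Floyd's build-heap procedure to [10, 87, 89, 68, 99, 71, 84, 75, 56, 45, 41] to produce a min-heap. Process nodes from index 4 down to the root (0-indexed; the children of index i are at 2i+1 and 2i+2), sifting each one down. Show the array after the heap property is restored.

[10, 41, 71, 56, 45, 89, 84, 75, 68, 87, 99]

sift down from index 4:
  99 vs smaller child 41 at index 10, swap → [10, 87, 89, 68, 41, 71, 84, 75, 56, 45, 99]
sift down from index 3:
  68 vs smaller child 56 at index 8, swap → [10, 87, 89, 56, 41, 71, 84, 75, 68, 45, 99]
sift down from index 2:
  89 vs smaller child 71 at index 5, swap → [10, 87, 71, 56, 41, 89, 84, 75, 68, 45, 99]
sift down from index 1:
  87 vs smaller child 41 at index 4, swap → [10, 41, 71, 56, 87, 89, 84, 75, 68, 45, 99]
  87 vs smaller child 45 at index 9, swap → [10, 41, 71, 56, 45, 89, 84, 75, 68, 87, 99]
sift down from index 0: already satisfies heap property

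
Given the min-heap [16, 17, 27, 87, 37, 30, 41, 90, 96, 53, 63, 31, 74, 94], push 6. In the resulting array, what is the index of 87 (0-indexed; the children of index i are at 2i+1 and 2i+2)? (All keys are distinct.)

append 6 at index 14 → [16, 17, 27, 87, 37, 30, 41, 90, 96, 53, 63, 31, 74, 94, 6]
6 < parent 41 at index 6, swap → [16, 17, 27, 87, 37, 30, 6, 90, 96, 53, 63, 31, 74, 94, 41]
6 < parent 27 at index 2, swap → [16, 17, 6, 87, 37, 30, 27, 90, 96, 53, 63, 31, 74, 94, 41]
6 < parent 16 at index 0, swap → [6, 17, 16, 87, 37, 30, 27, 90, 96, 53, 63, 31, 74, 94, 41]
resulting array: [6, 17, 16, 87, 37, 30, 27, 90, 96, 53, 63, 31, 74, 94, 41]

3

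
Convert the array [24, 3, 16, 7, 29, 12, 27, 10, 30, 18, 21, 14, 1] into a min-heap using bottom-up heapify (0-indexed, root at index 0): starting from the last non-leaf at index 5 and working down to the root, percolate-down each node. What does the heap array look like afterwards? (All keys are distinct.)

[1, 3, 12, 7, 18, 14, 27, 10, 30, 29, 21, 24, 16]

sift down from index 5:
  12 vs smaller child 1 at index 12, swap → [24, 3, 16, 7, 29, 1, 27, 10, 30, 18, 21, 14, 12]
sift down from index 4:
  29 vs smaller child 18 at index 9, swap → [24, 3, 16, 7, 18, 1, 27, 10, 30, 29, 21, 14, 12]
sift down from index 3: already satisfies heap property
sift down from index 2:
  16 vs smaller child 1 at index 5, swap → [24, 3, 1, 7, 18, 16, 27, 10, 30, 29, 21, 14, 12]
  16 vs smaller child 12 at index 12, swap → [24, 3, 1, 7, 18, 12, 27, 10, 30, 29, 21, 14, 16]
sift down from index 1: already satisfies heap property
sift down from index 0:
  24 vs smaller child 1 at index 2, swap → [1, 3, 24, 7, 18, 12, 27, 10, 30, 29, 21, 14, 16]
  24 vs smaller child 12 at index 5, swap → [1, 3, 12, 7, 18, 24, 27, 10, 30, 29, 21, 14, 16]
  24 vs smaller child 14 at index 11, swap → [1, 3, 12, 7, 18, 14, 27, 10, 30, 29, 21, 24, 16]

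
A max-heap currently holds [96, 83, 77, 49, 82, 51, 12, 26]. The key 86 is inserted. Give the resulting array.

[96, 86, 77, 83, 82, 51, 12, 26, 49]

append 86 at index 8 → [96, 83, 77, 49, 82, 51, 12, 26, 86]
86 > parent 49 at index 3, swap → [96, 83, 77, 86, 82, 51, 12, 26, 49]
86 > parent 83 at index 1, swap → [96, 86, 77, 83, 82, 51, 12, 26, 49]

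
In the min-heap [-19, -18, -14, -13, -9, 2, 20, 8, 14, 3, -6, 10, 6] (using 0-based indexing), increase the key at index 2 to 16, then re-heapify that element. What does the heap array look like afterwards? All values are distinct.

set index 2 from -14 to 16 → [-19, -18, 16, -13, -9, 2, 20, 8, 14, 3, -6, 10, 6]
16 vs smaller child 2 at index 5, swap → [-19, -18, 2, -13, -9, 16, 20, 8, 14, 3, -6, 10, 6]
16 vs smaller child 6 at index 12, swap → [-19, -18, 2, -13, -9, 6, 20, 8, 14, 3, -6, 10, 16]

[-19, -18, 2, -13, -9, 6, 20, 8, 14, 3, -6, 10, 16]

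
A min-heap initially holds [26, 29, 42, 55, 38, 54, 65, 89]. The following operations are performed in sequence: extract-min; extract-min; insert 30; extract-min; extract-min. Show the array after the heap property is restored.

extract-min → returns 26:
  remove root 26; move last element 89 to root → [89, 29, 42, 55, 38, 54, 65]
  89 vs smaller child 29 at index 1, swap → [29, 89, 42, 55, 38, 54, 65]
  89 vs smaller child 38 at index 4, swap → [29, 38, 42, 55, 89, 54, 65]
extract-min → returns 29:
  remove root 29; move last element 65 to root → [65, 38, 42, 55, 89, 54]
  65 vs smaller child 38 at index 1, swap → [38, 65, 42, 55, 89, 54]
  65 vs smaller child 55 at index 3, swap → [38, 55, 42, 65, 89, 54]
insert 30:
  append 30 at index 6 → [38, 55, 42, 65, 89, 54, 30]
  30 < parent 42 at index 2, swap → [38, 55, 30, 65, 89, 54, 42]
  30 < parent 38 at index 0, swap → [30, 55, 38, 65, 89, 54, 42]
extract-min → returns 30:
  remove root 30; move last element 42 to root → [42, 55, 38, 65, 89, 54]
  42 vs smaller child 38 at index 2, swap → [38, 55, 42, 65, 89, 54]
extract-min → returns 38:
  remove root 38; move last element 54 to root → [54, 55, 42, 65, 89]
  54 vs smaller child 42 at index 2, swap → [42, 55, 54, 65, 89]

[42, 55, 54, 65, 89]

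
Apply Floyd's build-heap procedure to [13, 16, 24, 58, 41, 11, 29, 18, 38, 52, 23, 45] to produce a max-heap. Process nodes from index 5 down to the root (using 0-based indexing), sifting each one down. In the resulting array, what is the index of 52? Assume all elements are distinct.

sift down from index 5:
  11 vs only child 45 at index 11, swap → [13, 16, 24, 58, 41, 45, 29, 18, 38, 52, 23, 11]
sift down from index 4:
  41 vs larger child 52 at index 9, swap → [13, 16, 24, 58, 52, 45, 29, 18, 38, 41, 23, 11]
sift down from index 3: already satisfies heap property
sift down from index 2:
  24 vs larger child 45 at index 5, swap → [13, 16, 45, 58, 52, 24, 29, 18, 38, 41, 23, 11]
sift down from index 1:
  16 vs larger child 58 at index 3, swap → [13, 58, 45, 16, 52, 24, 29, 18, 38, 41, 23, 11]
  16 vs larger child 38 at index 8, swap → [13, 58, 45, 38, 52, 24, 29, 18, 16, 41, 23, 11]
sift down from index 0:
  13 vs larger child 58 at index 1, swap → [58, 13, 45, 38, 52, 24, 29, 18, 16, 41, 23, 11]
  13 vs larger child 52 at index 4, swap → [58, 52, 45, 38, 13, 24, 29, 18, 16, 41, 23, 11]
  13 vs larger child 41 at index 9, swap → [58, 52, 45, 38, 41, 24, 29, 18, 16, 13, 23, 11]
resulting array: [58, 52, 45, 38, 41, 24, 29, 18, 16, 13, 23, 11]

1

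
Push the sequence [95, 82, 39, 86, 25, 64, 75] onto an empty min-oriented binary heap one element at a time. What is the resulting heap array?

[25, 39, 64, 95, 86, 82, 75]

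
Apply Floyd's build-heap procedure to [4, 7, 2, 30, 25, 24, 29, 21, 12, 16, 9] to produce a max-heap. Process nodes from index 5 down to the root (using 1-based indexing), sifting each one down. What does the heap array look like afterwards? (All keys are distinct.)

sift down from index 5: already satisfies heap property
sift down from index 4: already satisfies heap property
sift down from index 3:
  2 vs larger child 29 at index 7, swap → [4, 7, 29, 30, 25, 24, 2, 21, 12, 16, 9]
sift down from index 2:
  7 vs larger child 30 at index 4, swap → [4, 30, 29, 7, 25, 24, 2, 21, 12, 16, 9]
  7 vs larger child 21 at index 8, swap → [4, 30, 29, 21, 25, 24, 2, 7, 12, 16, 9]
sift down from index 1:
  4 vs larger child 30 at index 2, swap → [30, 4, 29, 21, 25, 24, 2, 7, 12, 16, 9]
  4 vs larger child 25 at index 5, swap → [30, 25, 29, 21, 4, 24, 2, 7, 12, 16, 9]
  4 vs larger child 16 at index 10, swap → [30, 25, 29, 21, 16, 24, 2, 7, 12, 4, 9]

[30, 25, 29, 21, 16, 24, 2, 7, 12, 4, 9]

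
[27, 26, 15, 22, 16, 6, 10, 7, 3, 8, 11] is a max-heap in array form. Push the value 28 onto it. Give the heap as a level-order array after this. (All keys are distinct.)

append 28 at index 11 → [27, 26, 15, 22, 16, 6, 10, 7, 3, 8, 11, 28]
28 > parent 6 at index 5, swap → [27, 26, 15, 22, 16, 28, 10, 7, 3, 8, 11, 6]
28 > parent 15 at index 2, swap → [27, 26, 28, 22, 16, 15, 10, 7, 3, 8, 11, 6]
28 > parent 27 at index 0, swap → [28, 26, 27, 22, 16, 15, 10, 7, 3, 8, 11, 6]

[28, 26, 27, 22, 16, 15, 10, 7, 3, 8, 11, 6]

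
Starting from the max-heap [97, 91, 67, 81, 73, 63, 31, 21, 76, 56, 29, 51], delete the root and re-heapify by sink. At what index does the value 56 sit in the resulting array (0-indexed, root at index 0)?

remove root 97; move last element 51 to root → [51, 91, 67, 81, 73, 63, 31, 21, 76, 56, 29]
51 vs larger child 91 at index 1, swap → [91, 51, 67, 81, 73, 63, 31, 21, 76, 56, 29]
51 vs larger child 81 at index 3, swap → [91, 81, 67, 51, 73, 63, 31, 21, 76, 56, 29]
51 vs larger child 76 at index 8, swap → [91, 81, 67, 76, 73, 63, 31, 21, 51, 56, 29]
resulting array: [91, 81, 67, 76, 73, 63, 31, 21, 51, 56, 29]

9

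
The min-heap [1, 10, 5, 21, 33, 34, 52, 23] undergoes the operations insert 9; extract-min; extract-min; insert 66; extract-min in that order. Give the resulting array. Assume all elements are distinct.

insert 9:
  append 9 at index 8 → [1, 10, 5, 21, 33, 34, 52, 23, 9]
  9 < parent 21 at index 3, swap → [1, 10, 5, 9, 33, 34, 52, 23, 21]
  9 < parent 10 at index 1, swap → [1, 9, 5, 10, 33, 34, 52, 23, 21]
extract-min → returns 1:
  remove root 1; move last element 21 to root → [21, 9, 5, 10, 33, 34, 52, 23]
  21 vs smaller child 5 at index 2, swap → [5, 9, 21, 10, 33, 34, 52, 23]
extract-min → returns 5:
  remove root 5; move last element 23 to root → [23, 9, 21, 10, 33, 34, 52]
  23 vs smaller child 9 at index 1, swap → [9, 23, 21, 10, 33, 34, 52]
  23 vs smaller child 10 at index 3, swap → [9, 10, 21, 23, 33, 34, 52]
insert 66:
  append 66 at index 7 → [9, 10, 21, 23, 33, 34, 52, 66] (no swap needed)
extract-min → returns 9:
  remove root 9; move last element 66 to root → [66, 10, 21, 23, 33, 34, 52]
  66 vs smaller child 10 at index 1, swap → [10, 66, 21, 23, 33, 34, 52]
  66 vs smaller child 23 at index 3, swap → [10, 23, 21, 66, 33, 34, 52]

[10, 23, 21, 66, 33, 34, 52]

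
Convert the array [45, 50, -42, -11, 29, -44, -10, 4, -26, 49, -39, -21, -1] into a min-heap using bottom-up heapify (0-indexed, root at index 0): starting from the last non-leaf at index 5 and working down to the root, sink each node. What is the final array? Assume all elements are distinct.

sift down from index 5: already satisfies heap property
sift down from index 4:
  29 vs smaller child -39 at index 10, swap → [45, 50, -42, -11, -39, -44, -10, 4, -26, 49, 29, -21, -1]
sift down from index 3:
  -11 vs smaller child -26 at index 8, swap → [45, 50, -42, -26, -39, -44, -10, 4, -11, 49, 29, -21, -1]
sift down from index 2:
  -42 vs smaller child -44 at index 5, swap → [45, 50, -44, -26, -39, -42, -10, 4, -11, 49, 29, -21, -1]
sift down from index 1:
  50 vs smaller child -39 at index 4, swap → [45, -39, -44, -26, 50, -42, -10, 4, -11, 49, 29, -21, -1]
  50 vs smaller child 29 at index 10, swap → [45, -39, -44, -26, 29, -42, -10, 4, -11, 49, 50, -21, -1]
sift down from index 0:
  45 vs smaller child -44 at index 2, swap → [-44, -39, 45, -26, 29, -42, -10, 4, -11, 49, 50, -21, -1]
  45 vs smaller child -42 at index 5, swap → [-44, -39, -42, -26, 29, 45, -10, 4, -11, 49, 50, -21, -1]
  45 vs smaller child -21 at index 11, swap → [-44, -39, -42, -26, 29, -21, -10, 4, -11, 49, 50, 45, -1]

[-44, -39, -42, -26, 29, -21, -10, 4, -11, 49, 50, 45, -1]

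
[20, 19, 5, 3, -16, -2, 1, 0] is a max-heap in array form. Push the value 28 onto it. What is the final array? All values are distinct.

[28, 20, 5, 19, -16, -2, 1, 0, 3]

append 28 at index 8 → [20, 19, 5, 3, -16, -2, 1, 0, 28]
28 > parent 3 at index 3, swap → [20, 19, 5, 28, -16, -2, 1, 0, 3]
28 > parent 19 at index 1, swap → [20, 28, 5, 19, -16, -2, 1, 0, 3]
28 > parent 20 at index 0, swap → [28, 20, 5, 19, -16, -2, 1, 0, 3]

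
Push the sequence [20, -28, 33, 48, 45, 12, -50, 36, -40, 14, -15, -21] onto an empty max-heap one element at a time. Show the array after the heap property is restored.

[48, 45, 20, 36, 33, 12, -50, -28, -40, 14, -15, -21]

Insert 20:
  append 20 at index 0 → [20] (no swap needed)
Insert -28:
  append -28 at index 1 → [20, -28] (no swap needed)
Insert 33:
  append 33 at index 2 → [20, -28, 33]
  33 > parent 20 at index 0, swap → [33, -28, 20]
Insert 48:
  append 48 at index 3 → [33, -28, 20, 48]
  48 > parent -28 at index 1, swap → [33, 48, 20, -28]
  48 > parent 33 at index 0, swap → [48, 33, 20, -28]
Insert 45:
  append 45 at index 4 → [48, 33, 20, -28, 45]
  45 > parent 33 at index 1, swap → [48, 45, 20, -28, 33]
Insert 12:
  append 12 at index 5 → [48, 45, 20, -28, 33, 12] (no swap needed)
Insert -50:
  append -50 at index 6 → [48, 45, 20, -28, 33, 12, -50] (no swap needed)
Insert 36:
  append 36 at index 7 → [48, 45, 20, -28, 33, 12, -50, 36]
  36 > parent -28 at index 3, swap → [48, 45, 20, 36, 33, 12, -50, -28]
Insert -40:
  append -40 at index 8 → [48, 45, 20, 36, 33, 12, -50, -28, -40] (no swap needed)
Insert 14:
  append 14 at index 9 → [48, 45, 20, 36, 33, 12, -50, -28, -40, 14] (no swap needed)
Insert -15:
  append -15 at index 10 → [48, 45, 20, 36, 33, 12, -50, -28, -40, 14, -15] (no swap needed)
Insert -21:
  append -21 at index 11 → [48, 45, 20, 36, 33, 12, -50, -28, -40, 14, -15, -21] (no swap needed)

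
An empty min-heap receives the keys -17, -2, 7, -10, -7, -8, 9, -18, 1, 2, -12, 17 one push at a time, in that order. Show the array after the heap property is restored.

Insert -17:
  append -17 at index 0 → [-17] (no swap needed)
Insert -2:
  append -2 at index 1 → [-17, -2] (no swap needed)
Insert 7:
  append 7 at index 2 → [-17, -2, 7] (no swap needed)
Insert -10:
  append -10 at index 3 → [-17, -2, 7, -10]
  -10 < parent -2 at index 1, swap → [-17, -10, 7, -2]
Insert -7:
  append -7 at index 4 → [-17, -10, 7, -2, -7] (no swap needed)
Insert -8:
  append -8 at index 5 → [-17, -10, 7, -2, -7, -8]
  -8 < parent 7 at index 2, swap → [-17, -10, -8, -2, -7, 7]
Insert 9:
  append 9 at index 6 → [-17, -10, -8, -2, -7, 7, 9] (no swap needed)
Insert -18:
  append -18 at index 7 → [-17, -10, -8, -2, -7, 7, 9, -18]
  -18 < parent -2 at index 3, swap → [-17, -10, -8, -18, -7, 7, 9, -2]
  -18 < parent -10 at index 1, swap → [-17, -18, -8, -10, -7, 7, 9, -2]
  -18 < parent -17 at index 0, swap → [-18, -17, -8, -10, -7, 7, 9, -2]
Insert 1:
  append 1 at index 8 → [-18, -17, -8, -10, -7, 7, 9, -2, 1] (no swap needed)
Insert 2:
  append 2 at index 9 → [-18, -17, -8, -10, -7, 7, 9, -2, 1, 2] (no swap needed)
Insert -12:
  append -12 at index 10 → [-18, -17, -8, -10, -7, 7, 9, -2, 1, 2, -12]
  -12 < parent -7 at index 4, swap → [-18, -17, -8, -10, -12, 7, 9, -2, 1, 2, -7]
Insert 17:
  append 17 at index 11 → [-18, -17, -8, -10, -12, 7, 9, -2, 1, 2, -7, 17] (no swap needed)

[-18, -17, -8, -10, -12, 7, 9, -2, 1, 2, -7, 17]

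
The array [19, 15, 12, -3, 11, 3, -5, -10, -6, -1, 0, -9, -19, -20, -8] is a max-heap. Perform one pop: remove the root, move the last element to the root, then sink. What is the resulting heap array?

[15, 11, 12, -3, 0, 3, -5, -10, -6, -1, -8, -9, -19, -20]

remove root 19; move last element -8 to root → [-8, 15, 12, -3, 11, 3, -5, -10, -6, -1, 0, -9, -19, -20]
-8 vs larger child 15 at index 1, swap → [15, -8, 12, -3, 11, 3, -5, -10, -6, -1, 0, -9, -19, -20]
-8 vs larger child 11 at index 4, swap → [15, 11, 12, -3, -8, 3, -5, -10, -6, -1, 0, -9, -19, -20]
-8 vs larger child 0 at index 10, swap → [15, 11, 12, -3, 0, 3, -5, -10, -6, -1, -8, -9, -19, -20]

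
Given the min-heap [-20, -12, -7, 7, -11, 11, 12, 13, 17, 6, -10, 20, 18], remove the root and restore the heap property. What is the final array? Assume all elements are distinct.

[-12, -11, -7, 7, -10, 11, 12, 13, 17, 6, 18, 20]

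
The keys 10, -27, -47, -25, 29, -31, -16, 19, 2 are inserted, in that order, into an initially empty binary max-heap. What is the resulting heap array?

[29, 19, -16, 10, -25, -47, -31, -27, 2]

Insert 10:
  append 10 at index 0 → [10] (no swap needed)
Insert -27:
  append -27 at index 1 → [10, -27] (no swap needed)
Insert -47:
  append -47 at index 2 → [10, -27, -47] (no swap needed)
Insert -25:
  append -25 at index 3 → [10, -27, -47, -25]
  -25 > parent -27 at index 1, swap → [10, -25, -47, -27]
Insert 29:
  append 29 at index 4 → [10, -25, -47, -27, 29]
  29 > parent -25 at index 1, swap → [10, 29, -47, -27, -25]
  29 > parent 10 at index 0, swap → [29, 10, -47, -27, -25]
Insert -31:
  append -31 at index 5 → [29, 10, -47, -27, -25, -31]
  -31 > parent -47 at index 2, swap → [29, 10, -31, -27, -25, -47]
Insert -16:
  append -16 at index 6 → [29, 10, -31, -27, -25, -47, -16]
  -16 > parent -31 at index 2, swap → [29, 10, -16, -27, -25, -47, -31]
Insert 19:
  append 19 at index 7 → [29, 10, -16, -27, -25, -47, -31, 19]
  19 > parent -27 at index 3, swap → [29, 10, -16, 19, -25, -47, -31, -27]
  19 > parent 10 at index 1, swap → [29, 19, -16, 10, -25, -47, -31, -27]
Insert 2:
  append 2 at index 8 → [29, 19, -16, 10, -25, -47, -31, -27, 2] (no swap needed)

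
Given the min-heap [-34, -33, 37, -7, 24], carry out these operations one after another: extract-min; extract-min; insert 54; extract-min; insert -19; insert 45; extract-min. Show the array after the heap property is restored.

[24, 45, 37, 54]

extract-min → returns -34:
  remove root -34; move last element 24 to root → [24, -33, 37, -7]
  24 vs smaller child -33 at index 1, swap → [-33, 24, 37, -7]
  24 vs only child -7 at index 3, swap → [-33, -7, 37, 24]
extract-min → returns -33:
  remove root -33; move last element 24 to root → [24, -7, 37]
  24 vs smaller child -7 at index 1, swap → [-7, 24, 37]
insert 54:
  append 54 at index 3 → [-7, 24, 37, 54] (no swap needed)
extract-min → returns -7:
  remove root -7; move last element 54 to root → [54, 24, 37]
  54 vs smaller child 24 at index 1, swap → [24, 54, 37]
insert -19:
  append -19 at index 3 → [24, 54, 37, -19]
  -19 < parent 54 at index 1, swap → [24, -19, 37, 54]
  -19 < parent 24 at index 0, swap → [-19, 24, 37, 54]
insert 45:
  append 45 at index 4 → [-19, 24, 37, 54, 45] (no swap needed)
extract-min → returns -19:
  remove root -19; move last element 45 to root → [45, 24, 37, 54]
  45 vs smaller child 24 at index 1, swap → [24, 45, 37, 54]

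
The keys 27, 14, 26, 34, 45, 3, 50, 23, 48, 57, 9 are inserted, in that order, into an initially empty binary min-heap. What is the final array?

Insert 27:
  append 27 at index 0 → [27] (no swap needed)
Insert 14:
  append 14 at index 1 → [27, 14]
  14 < parent 27 at index 0, swap → [14, 27]
Insert 26:
  append 26 at index 2 → [14, 27, 26] (no swap needed)
Insert 34:
  append 34 at index 3 → [14, 27, 26, 34] (no swap needed)
Insert 45:
  append 45 at index 4 → [14, 27, 26, 34, 45] (no swap needed)
Insert 3:
  append 3 at index 5 → [14, 27, 26, 34, 45, 3]
  3 < parent 26 at index 2, swap → [14, 27, 3, 34, 45, 26]
  3 < parent 14 at index 0, swap → [3, 27, 14, 34, 45, 26]
Insert 50:
  append 50 at index 6 → [3, 27, 14, 34, 45, 26, 50] (no swap needed)
Insert 23:
  append 23 at index 7 → [3, 27, 14, 34, 45, 26, 50, 23]
  23 < parent 34 at index 3, swap → [3, 27, 14, 23, 45, 26, 50, 34]
  23 < parent 27 at index 1, swap → [3, 23, 14, 27, 45, 26, 50, 34]
Insert 48:
  append 48 at index 8 → [3, 23, 14, 27, 45, 26, 50, 34, 48] (no swap needed)
Insert 57:
  append 57 at index 9 → [3, 23, 14, 27, 45, 26, 50, 34, 48, 57] (no swap needed)
Insert 9:
  append 9 at index 10 → [3, 23, 14, 27, 45, 26, 50, 34, 48, 57, 9]
  9 < parent 45 at index 4, swap → [3, 23, 14, 27, 9, 26, 50, 34, 48, 57, 45]
  9 < parent 23 at index 1, swap → [3, 9, 14, 27, 23, 26, 50, 34, 48, 57, 45]

[3, 9, 14, 27, 23, 26, 50, 34, 48, 57, 45]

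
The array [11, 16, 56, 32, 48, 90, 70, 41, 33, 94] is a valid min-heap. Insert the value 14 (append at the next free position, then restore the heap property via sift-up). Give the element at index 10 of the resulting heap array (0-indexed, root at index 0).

48

append 14 at index 10 → [11, 16, 56, 32, 48, 90, 70, 41, 33, 94, 14]
14 < parent 48 at index 4, swap → [11, 16, 56, 32, 14, 90, 70, 41, 33, 94, 48]
14 < parent 16 at index 1, swap → [11, 14, 56, 32, 16, 90, 70, 41, 33, 94, 48]
resulting array: [11, 14, 56, 32, 16, 90, 70, 41, 33, 94, 48]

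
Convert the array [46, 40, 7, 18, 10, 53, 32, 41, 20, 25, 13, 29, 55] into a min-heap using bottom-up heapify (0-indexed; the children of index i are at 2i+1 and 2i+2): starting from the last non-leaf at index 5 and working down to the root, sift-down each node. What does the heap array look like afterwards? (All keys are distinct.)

[7, 10, 29, 18, 13, 46, 32, 41, 20, 25, 40, 53, 55]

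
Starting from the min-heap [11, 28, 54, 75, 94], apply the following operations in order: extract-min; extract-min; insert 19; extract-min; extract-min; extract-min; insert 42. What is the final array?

extract-min → returns 11:
  remove root 11; move last element 94 to root → [94, 28, 54, 75]
  94 vs smaller child 28 at index 1, swap → [28, 94, 54, 75]
  94 vs only child 75 at index 3, swap → [28, 75, 54, 94]
extract-min → returns 28:
  remove root 28; move last element 94 to root → [94, 75, 54]
  94 vs smaller child 54 at index 2, swap → [54, 75, 94]
insert 19:
  append 19 at index 3 → [54, 75, 94, 19]
  19 < parent 75 at index 1, swap → [54, 19, 94, 75]
  19 < parent 54 at index 0, swap → [19, 54, 94, 75]
extract-min → returns 19:
  remove root 19; move last element 75 to root → [75, 54, 94]
  75 vs smaller child 54 at index 1, swap → [54, 75, 94]
extract-min → returns 54:
  remove root 54; move last element 94 to root → [94, 75]
  94 vs only child 75 at index 1, swap → [75, 94]
extract-min → returns 75:
  remove root 75; move last element 94 to root → [94] (no swap needed)
insert 42:
  append 42 at index 1 → [94, 42]
  42 < parent 94 at index 0, swap → [42, 94]

[42, 94]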